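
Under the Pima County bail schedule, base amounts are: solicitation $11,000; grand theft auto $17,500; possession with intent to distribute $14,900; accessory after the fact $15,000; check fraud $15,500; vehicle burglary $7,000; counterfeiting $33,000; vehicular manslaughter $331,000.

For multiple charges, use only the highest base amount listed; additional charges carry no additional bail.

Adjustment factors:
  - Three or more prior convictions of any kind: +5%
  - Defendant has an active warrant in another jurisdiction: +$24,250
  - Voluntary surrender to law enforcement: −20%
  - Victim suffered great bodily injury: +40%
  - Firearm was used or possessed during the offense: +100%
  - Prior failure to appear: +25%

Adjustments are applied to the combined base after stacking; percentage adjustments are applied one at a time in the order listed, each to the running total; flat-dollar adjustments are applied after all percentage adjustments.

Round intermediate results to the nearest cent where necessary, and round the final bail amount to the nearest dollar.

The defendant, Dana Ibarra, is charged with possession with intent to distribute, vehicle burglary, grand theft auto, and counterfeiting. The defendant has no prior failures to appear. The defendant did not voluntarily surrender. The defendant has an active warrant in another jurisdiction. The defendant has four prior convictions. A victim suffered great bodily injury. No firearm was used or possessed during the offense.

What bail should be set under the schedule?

$72,760

Base amounts from the schedule: possession with intent to distribute $14,900; vehicle burglary $7,000; grand theft auto $17,500; counterfeiting $33,000.
Stacking rule: use the highest base only. Highest is counterfeiting at $33,000. Combined base = $33,000.
Three or more prior convictions of any kind (+5%): $33,000 × 1.05 = $34,650.
Victim suffered great bodily injury (+40%): $34,650 × 1.4 = $48,510.
Defendant has an active warrant in another jurisdiction (+$24,250 flat): $48,510 + $24,250 = $72,760.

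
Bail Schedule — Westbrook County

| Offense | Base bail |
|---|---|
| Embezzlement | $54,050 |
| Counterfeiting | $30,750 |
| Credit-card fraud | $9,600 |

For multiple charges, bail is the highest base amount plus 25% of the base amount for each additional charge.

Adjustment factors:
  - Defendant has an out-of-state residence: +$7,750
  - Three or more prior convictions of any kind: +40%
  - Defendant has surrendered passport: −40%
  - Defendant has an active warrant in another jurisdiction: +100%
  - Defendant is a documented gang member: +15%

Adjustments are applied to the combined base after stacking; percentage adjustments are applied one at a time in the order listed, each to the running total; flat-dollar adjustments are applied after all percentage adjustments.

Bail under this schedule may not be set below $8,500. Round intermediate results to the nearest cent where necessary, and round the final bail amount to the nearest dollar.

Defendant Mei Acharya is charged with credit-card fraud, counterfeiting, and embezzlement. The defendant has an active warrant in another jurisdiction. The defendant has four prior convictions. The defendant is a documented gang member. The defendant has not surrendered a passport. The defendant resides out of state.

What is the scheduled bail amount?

Base amounts from the schedule: credit-card fraud $9,600; counterfeiting $30,750; embezzlement $54,050.
Stacking rule: highest base plus 25% of each additional charge. Highest is embezzlement at $54,050. Additional: $9,600 × 25% = $2,400; $30,750 × 25% = $7,687.50. Combined base = $54,050 + $10,087.50 = $64,137.50.
Three or more prior convictions of any kind (+40%): $64,137.50 × 1.4 = $89,792.50.
Defendant has an active warrant in another jurisdiction (+100%): $89,792.50 × 2 = $179,585.
Defendant is a documented gang member (+15%): $179,585 × 1.15 = $206,522.75.
Defendant has an out-of-state residence (+$7,750 flat): $206,522.75 + $7,750 = $214,272.75.
$214,272.75 is at or above the $8,500 minimum.
Rounded to the nearest dollar: $214,273.

$214,273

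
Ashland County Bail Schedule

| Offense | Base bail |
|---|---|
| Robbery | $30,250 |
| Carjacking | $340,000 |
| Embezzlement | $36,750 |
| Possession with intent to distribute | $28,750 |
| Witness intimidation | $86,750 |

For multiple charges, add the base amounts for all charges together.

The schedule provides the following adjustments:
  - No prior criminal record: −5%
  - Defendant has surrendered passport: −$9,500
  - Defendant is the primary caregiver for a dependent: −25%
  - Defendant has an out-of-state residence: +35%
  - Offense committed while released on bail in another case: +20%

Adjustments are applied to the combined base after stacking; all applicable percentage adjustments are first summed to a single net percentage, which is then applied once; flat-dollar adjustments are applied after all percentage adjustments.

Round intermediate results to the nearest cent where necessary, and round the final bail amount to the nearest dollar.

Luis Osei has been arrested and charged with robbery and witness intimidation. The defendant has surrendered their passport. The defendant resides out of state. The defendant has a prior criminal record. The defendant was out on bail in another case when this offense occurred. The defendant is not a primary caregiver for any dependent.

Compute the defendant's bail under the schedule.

Base amounts from the schedule: robbery $30,250; witness intimidation $86,750.
Stacking rule: sum of all bases. $30,250 + $86,750 = $117,000.
Net percentage adjustment: +35% +20% = +55%. $117,000 × 1.55 = $181,350.
Defendant has surrendered passport (−$9,500 flat): $181,350 − $9,500 = $171,850.

$171,850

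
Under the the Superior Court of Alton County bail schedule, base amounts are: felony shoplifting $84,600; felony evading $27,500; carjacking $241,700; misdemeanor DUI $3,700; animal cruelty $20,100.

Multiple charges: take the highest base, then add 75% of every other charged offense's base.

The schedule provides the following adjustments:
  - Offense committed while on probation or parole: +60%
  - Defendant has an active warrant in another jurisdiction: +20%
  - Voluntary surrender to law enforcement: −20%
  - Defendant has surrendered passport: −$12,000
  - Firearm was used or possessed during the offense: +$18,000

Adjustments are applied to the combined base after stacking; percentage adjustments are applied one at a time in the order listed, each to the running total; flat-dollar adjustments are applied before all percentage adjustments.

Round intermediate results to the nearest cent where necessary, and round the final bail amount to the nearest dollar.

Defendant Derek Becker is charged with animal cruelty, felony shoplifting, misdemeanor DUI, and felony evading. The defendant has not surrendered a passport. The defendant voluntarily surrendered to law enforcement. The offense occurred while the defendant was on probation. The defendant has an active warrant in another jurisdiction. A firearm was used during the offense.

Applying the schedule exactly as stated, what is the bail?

$216,691

Base amounts from the schedule: animal cruelty $20,100; felony shoplifting $84,600; misdemeanor DUI $3,700; felony evading $27,500.
Stacking rule: highest base plus 75% of each additional charge. Highest is felony shoplifting at $84,600. Additional: $20,100 × 75% = $15,075; $3,700 × 75% = $2,775; $27,500 × 75% = $20,625. Combined base = $84,600 + $38,475 = $123,075.
Firearm was used or possessed during the offense (+$18,000 flat): $123,075 + $18,000 = $141,075.
Offense committed while on probation or parole (+60%): $141,075 × 1.6 = $225,720.
Defendant has an active warrant in another jurisdiction (+20%): $225,720 × 1.2 = $270,864.
Voluntary surrender to law enforcement (−20%): $270,864 × 0.8 = $216,691.20.
Rounded to the nearest dollar: $216,691.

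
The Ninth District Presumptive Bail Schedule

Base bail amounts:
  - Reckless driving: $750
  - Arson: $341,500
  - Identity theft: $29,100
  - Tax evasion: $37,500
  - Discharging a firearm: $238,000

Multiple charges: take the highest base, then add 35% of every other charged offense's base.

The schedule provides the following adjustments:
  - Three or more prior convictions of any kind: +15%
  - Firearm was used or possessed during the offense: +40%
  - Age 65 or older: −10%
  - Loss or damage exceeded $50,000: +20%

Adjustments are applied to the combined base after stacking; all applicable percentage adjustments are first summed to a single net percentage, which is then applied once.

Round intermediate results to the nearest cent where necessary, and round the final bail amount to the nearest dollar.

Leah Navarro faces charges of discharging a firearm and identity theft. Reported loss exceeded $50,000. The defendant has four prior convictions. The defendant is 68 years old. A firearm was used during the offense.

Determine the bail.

Base amounts from the schedule: discharging a firearm $238,000; identity theft $29,100.
Stacking rule: highest base plus 35% of each additional charge. Highest is discharging a firearm at $238,000. Additional: $29,100 × 35% = $10,185. Combined base = $238,000 + $10,185 = $248,185.
Net percentage adjustment: +15% +40% −10% +20% = +65%. $248,185 × 1.65 = $409,505.25.
Rounded to the nearest dollar: $409,505.

$409,505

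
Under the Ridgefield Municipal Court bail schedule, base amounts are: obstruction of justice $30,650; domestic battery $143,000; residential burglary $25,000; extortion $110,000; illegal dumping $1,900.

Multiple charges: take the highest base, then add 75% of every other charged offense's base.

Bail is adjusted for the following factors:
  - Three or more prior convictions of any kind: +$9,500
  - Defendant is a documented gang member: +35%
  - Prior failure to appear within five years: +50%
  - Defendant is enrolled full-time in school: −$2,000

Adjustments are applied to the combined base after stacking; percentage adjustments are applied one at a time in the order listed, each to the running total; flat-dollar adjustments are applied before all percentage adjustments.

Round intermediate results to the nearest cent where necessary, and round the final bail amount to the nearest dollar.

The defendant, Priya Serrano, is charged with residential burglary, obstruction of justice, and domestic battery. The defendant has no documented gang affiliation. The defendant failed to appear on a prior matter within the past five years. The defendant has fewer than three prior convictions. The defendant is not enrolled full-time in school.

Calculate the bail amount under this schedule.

$277,106

Base amounts from the schedule: residential burglary $25,000; obstruction of justice $30,650; domestic battery $143,000.
Stacking rule: highest base plus 75% of each additional charge. Highest is domestic battery at $143,000. Additional: $25,000 × 75% = $18,750; $30,650 × 75% = $22,987.50. Combined base = $143,000 + $41,737.50 = $184,737.50.
Prior failure to appear within five years (+50%): $184,737.50 × 1.5 = $277,106.25.
Rounded to the nearest dollar: $277,106.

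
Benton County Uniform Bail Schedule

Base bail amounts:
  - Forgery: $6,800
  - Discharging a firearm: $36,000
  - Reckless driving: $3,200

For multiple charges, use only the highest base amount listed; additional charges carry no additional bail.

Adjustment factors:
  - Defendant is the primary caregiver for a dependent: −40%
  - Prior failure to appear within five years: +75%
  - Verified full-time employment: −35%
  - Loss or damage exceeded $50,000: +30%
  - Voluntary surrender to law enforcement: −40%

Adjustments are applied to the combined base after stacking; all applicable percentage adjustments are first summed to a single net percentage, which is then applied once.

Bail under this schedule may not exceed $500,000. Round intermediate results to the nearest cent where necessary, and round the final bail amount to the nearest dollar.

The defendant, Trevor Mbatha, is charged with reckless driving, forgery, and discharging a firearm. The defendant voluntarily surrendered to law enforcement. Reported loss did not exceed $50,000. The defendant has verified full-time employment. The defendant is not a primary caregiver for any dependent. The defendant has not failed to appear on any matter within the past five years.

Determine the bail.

$9,000

Base amounts from the schedule: reckless driving $3,200; forgery $6,800; discharging a firearm $36,000.
Stacking rule: use the highest base only. Highest is discharging a firearm at $36,000. Combined base = $36,000.
Net percentage adjustment: −35% −40% = −75%. $36,000 × 0.25 = $9,000.
$9,000 is within the $500,000 maximum.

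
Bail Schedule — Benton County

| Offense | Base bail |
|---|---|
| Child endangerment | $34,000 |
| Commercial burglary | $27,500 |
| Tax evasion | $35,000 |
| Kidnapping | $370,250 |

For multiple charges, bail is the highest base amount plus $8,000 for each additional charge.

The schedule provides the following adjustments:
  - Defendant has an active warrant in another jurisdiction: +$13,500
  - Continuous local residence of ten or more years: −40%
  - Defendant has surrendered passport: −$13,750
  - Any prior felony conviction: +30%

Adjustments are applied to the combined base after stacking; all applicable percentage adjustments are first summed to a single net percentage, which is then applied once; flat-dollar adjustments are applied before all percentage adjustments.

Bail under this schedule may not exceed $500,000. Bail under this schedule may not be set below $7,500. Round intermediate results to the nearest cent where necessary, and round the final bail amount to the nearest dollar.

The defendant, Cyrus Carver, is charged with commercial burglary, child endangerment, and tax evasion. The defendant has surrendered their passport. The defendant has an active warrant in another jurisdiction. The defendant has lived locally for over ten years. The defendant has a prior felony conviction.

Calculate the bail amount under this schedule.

Base amounts from the schedule: commercial burglary $27,500; child endangerment $34,000; tax evasion $35,000.
Stacking rule: highest base plus $8,000 per additional charge. Highest is tax evasion at $35,000; 2 additional charges → +$16,000. Combined base = $51,000.
Defendant has an active warrant in another jurisdiction (+$13,500 flat): $51,000 + $13,500 = $64,500.
Defendant has surrendered passport (−$13,750 flat): $64,500 − $13,750 = $50,750.
Net percentage adjustment: −40% +30% = −10%. $50,750 × 0.9 = $45,675.
$45,675 is within the $500,000 maximum.
$45,675 is at or above the $7,500 minimum.

$45,675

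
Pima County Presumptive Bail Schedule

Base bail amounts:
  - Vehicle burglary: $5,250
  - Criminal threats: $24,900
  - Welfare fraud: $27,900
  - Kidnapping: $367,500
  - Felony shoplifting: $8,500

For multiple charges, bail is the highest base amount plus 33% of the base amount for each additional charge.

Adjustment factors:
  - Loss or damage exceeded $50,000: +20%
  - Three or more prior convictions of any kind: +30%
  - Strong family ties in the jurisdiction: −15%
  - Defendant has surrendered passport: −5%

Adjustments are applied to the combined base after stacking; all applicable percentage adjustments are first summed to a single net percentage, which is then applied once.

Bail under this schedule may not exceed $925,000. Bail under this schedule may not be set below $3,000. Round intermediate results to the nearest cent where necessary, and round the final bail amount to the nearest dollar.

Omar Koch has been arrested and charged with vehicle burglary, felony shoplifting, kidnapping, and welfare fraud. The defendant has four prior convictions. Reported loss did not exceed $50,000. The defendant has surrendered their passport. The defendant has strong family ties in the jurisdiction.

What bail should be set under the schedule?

Base amounts from the schedule: vehicle burglary $5,250; felony shoplifting $8,500; kidnapping $367,500; welfare fraud $27,900.
Stacking rule: highest base plus 33% of each additional charge. Highest is kidnapping at $367,500. Additional: $5,250 × 33% = $1,732.50; $8,500 × 33% = $2,805; $27,900 × 33% = $9,207. Combined base = $367,500 + $13,744.50 = $381,244.50.
Net percentage adjustment: +30% −15% −5% = +10%. $381,244.50 × 1.1 = $419,368.95.
$419,368.95 is within the $925,000 maximum.
$419,368.95 is at or above the $3,000 minimum.
Rounded to the nearest dollar: $419,369.

$419,369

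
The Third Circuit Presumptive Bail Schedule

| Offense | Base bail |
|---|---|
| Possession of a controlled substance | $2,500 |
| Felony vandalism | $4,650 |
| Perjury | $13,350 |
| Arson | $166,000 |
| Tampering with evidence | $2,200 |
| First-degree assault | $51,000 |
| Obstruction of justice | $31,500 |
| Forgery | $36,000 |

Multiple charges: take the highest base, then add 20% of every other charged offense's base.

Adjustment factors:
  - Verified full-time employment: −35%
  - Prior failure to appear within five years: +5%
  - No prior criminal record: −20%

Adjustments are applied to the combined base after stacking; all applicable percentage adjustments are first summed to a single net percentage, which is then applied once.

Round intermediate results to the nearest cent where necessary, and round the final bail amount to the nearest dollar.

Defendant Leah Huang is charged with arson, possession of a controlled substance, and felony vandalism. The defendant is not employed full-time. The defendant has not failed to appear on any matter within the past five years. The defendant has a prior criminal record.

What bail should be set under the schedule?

Base amounts from the schedule: arson $166,000; possession of a controlled substance $2,500; felony vandalism $4,650.
Stacking rule: highest base plus 20% of each additional charge. Highest is arson at $166,000. Additional: $2,500 × 20% = $500; $4,650 × 20% = $930. Combined base = $166,000 + $1,430 = $167,430.
No adjustment factors apply to this defendant.

$167,430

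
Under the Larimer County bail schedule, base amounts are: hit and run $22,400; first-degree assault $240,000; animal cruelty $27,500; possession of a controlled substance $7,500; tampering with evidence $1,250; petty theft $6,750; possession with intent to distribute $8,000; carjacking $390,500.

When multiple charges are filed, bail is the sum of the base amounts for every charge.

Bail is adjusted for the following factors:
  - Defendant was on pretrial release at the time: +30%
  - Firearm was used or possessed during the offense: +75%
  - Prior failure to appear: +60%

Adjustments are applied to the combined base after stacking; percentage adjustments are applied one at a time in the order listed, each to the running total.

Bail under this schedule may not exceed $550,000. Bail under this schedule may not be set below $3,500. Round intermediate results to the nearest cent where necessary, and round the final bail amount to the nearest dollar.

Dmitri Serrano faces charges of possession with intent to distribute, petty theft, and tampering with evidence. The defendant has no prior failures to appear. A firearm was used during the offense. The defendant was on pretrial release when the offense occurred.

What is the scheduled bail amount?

$36,400

Base amounts from the schedule: possession with intent to distribute $8,000; petty theft $6,750; tampering with evidence $1,250.
Stacking rule: sum of all bases. $8,000 + $6,750 + $1,250 = $16,000.
Defendant was on pretrial release at the time (+30%): $16,000 × 1.3 = $20,800.
Firearm was used or possessed during the offense (+75%): $20,800 × 1.75 = $36,400.
$36,400 is within the $550,000 maximum.
$36,400 is at or above the $3,500 minimum.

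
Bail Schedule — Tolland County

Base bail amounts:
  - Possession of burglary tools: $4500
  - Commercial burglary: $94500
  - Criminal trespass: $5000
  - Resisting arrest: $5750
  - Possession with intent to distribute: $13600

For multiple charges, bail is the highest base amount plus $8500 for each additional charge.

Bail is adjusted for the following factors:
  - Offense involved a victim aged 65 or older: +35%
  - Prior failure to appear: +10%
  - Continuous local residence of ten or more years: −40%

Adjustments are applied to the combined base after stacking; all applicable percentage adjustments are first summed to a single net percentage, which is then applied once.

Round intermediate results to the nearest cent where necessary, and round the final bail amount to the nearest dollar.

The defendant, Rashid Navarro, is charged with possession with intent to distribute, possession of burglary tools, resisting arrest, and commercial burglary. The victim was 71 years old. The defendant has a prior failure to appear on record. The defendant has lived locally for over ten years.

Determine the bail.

Base amounts from the schedule: possession with intent to distribute $13600; possession of burglary tools $4500; resisting arrest $5750; commercial burglary $94500.
Stacking rule: highest base plus $8500 per additional charge. Highest is commercial burglary at $94500; 3 additional charges → +$25500. Combined base = $120000.
Net percentage adjustment: +35% +10% −40% = +5%. $120000 × 1.05 = $126000.

$126000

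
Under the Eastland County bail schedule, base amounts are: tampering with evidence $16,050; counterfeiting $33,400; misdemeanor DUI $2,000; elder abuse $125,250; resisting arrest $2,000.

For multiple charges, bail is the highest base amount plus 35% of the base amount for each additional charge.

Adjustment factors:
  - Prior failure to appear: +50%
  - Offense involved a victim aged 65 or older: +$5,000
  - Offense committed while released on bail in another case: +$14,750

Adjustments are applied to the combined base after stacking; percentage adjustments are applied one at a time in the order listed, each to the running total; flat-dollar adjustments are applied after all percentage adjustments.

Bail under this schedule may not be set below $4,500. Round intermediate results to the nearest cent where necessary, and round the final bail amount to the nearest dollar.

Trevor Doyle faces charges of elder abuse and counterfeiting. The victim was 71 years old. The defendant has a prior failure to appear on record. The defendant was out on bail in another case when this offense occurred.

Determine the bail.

Base amounts from the schedule: elder abuse $125,250; counterfeiting $33,400.
Stacking rule: highest base plus 35% of each additional charge. Highest is elder abuse at $125,250. Additional: $33,400 × 35% = $11,690. Combined base = $125,250 + $11,690 = $136,940.
Prior failure to appear (+50%): $136,940 × 1.5 = $205,410.
Offense involved a victim aged 65 or older (+$5,000 flat): $205,410 + $5,000 = $210,410.
Offense committed while released on bail in another case (+$14,750 flat): $210,410 + $14,750 = $225,160.
$225,160 is at or above the $4,500 minimum.

$225,160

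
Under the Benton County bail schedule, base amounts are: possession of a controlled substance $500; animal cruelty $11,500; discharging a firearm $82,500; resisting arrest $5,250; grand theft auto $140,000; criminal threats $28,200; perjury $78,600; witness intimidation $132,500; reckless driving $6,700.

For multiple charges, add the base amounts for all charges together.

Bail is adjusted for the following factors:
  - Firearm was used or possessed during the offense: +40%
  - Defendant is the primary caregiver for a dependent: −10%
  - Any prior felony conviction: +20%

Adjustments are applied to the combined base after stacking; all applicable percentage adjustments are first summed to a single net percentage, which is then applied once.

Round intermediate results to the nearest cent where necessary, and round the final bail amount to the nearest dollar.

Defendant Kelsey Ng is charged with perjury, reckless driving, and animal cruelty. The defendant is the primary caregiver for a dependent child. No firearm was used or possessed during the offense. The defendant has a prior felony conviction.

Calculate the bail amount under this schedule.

$106,480

Base amounts from the schedule: perjury $78,600; reckless driving $6,700; animal cruelty $11,500.
Stacking rule: sum of all bases. $78,600 + $6,700 + $11,500 = $96,800.
Net percentage adjustment: −10% +20% = +10%. $96,800 × 1.1 = $106,480.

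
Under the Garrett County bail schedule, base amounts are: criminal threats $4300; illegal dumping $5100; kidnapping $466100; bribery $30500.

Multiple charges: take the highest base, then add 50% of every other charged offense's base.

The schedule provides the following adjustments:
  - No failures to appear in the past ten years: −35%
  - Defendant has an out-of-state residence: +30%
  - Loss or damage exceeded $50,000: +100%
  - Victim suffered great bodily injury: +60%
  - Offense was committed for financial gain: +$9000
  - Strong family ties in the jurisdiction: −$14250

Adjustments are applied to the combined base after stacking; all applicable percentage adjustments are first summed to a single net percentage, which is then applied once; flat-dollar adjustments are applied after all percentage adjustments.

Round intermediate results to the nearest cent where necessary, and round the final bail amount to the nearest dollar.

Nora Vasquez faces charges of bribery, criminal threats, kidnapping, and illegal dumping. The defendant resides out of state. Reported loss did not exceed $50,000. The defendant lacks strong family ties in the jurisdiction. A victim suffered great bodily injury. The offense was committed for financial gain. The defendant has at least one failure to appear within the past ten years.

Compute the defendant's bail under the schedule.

$932495

Base amounts from the schedule: bribery $30500; criminal threats $4300; kidnapping $466100; illegal dumping $5100.
Stacking rule: highest base plus 50% of each additional charge. Highest is kidnapping at $466100. Additional: $30500 × 50% = $15250; $4300 × 50% = $2150; $5100 × 50% = $2550. Combined base = $466100 + $19950 = $486050.
Net percentage adjustment: +30% +60% = +90%. $486050 × 1.9 = $923495.
Offense was committed for financial gain (+$9000 flat): $923495 + $9000 = $932495.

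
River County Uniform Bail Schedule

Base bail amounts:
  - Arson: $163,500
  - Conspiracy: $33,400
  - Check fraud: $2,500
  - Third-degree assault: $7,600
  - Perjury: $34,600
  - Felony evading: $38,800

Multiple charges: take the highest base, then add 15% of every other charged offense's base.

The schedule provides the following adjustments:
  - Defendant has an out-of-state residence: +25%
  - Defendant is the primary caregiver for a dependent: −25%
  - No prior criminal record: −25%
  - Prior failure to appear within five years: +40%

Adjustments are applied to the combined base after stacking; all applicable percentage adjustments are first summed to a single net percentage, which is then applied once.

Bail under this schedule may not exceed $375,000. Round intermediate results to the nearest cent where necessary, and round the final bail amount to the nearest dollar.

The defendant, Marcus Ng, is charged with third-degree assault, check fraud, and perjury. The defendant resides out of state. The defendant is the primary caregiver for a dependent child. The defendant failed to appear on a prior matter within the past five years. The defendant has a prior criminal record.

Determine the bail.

$50,561

Base amounts from the schedule: third-degree assault $7,600; check fraud $2,500; perjury $34,600.
Stacking rule: highest base plus 15% of each additional charge. Highest is perjury at $34,600. Additional: $7,600 × 15% = $1,140; $2,500 × 15% = $375. Combined base = $34,600 + $1,515 = $36,115.
Net percentage adjustment: +25% −25% +40% = +40%. $36,115 × 1.4 = $50,561.
$50,561 is within the $375,000 maximum.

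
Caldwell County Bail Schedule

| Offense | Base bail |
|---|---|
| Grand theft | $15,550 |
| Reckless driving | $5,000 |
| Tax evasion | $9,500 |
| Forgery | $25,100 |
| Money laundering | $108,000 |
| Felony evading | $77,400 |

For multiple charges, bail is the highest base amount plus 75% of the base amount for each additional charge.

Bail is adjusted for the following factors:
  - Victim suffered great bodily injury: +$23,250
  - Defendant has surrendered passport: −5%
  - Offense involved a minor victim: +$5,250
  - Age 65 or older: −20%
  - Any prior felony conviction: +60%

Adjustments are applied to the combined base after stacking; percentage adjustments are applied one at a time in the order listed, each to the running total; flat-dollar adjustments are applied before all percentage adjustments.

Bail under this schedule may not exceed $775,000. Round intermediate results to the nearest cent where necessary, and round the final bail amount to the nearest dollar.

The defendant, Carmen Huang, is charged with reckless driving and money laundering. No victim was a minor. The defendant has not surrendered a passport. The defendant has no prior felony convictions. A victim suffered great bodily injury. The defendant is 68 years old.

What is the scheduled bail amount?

$108,000

Base amounts from the schedule: reckless driving $5,000; money laundering $108,000.
Stacking rule: highest base plus 75% of each additional charge. Highest is money laundering at $108,000. Additional: $5,000 × 75% = $3,750. Combined base = $108,000 + $3,750 = $111,750.
Victim suffered great bodily injury (+$23,250 flat): $111,750 + $23,250 = $135,000.
Age 65 or older (−20%): $135,000 × 0.8 = $108,000.
$108,000 is within the $775,000 maximum.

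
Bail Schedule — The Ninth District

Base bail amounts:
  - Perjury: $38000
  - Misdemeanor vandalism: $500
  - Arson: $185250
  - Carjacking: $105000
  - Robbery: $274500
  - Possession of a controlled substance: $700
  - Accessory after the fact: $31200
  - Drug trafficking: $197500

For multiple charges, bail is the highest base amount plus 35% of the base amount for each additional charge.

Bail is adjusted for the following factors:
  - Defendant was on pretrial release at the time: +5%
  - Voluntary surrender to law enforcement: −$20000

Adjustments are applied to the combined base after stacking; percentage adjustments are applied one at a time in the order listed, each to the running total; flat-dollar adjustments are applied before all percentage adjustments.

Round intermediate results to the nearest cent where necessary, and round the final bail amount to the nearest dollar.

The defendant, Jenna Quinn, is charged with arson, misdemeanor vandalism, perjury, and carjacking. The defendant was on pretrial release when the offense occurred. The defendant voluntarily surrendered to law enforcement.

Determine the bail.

Base amounts from the schedule: arson $185250; misdemeanor vandalism $500; perjury $38000; carjacking $105000.
Stacking rule: highest base plus 35% of each additional charge. Highest is arson at $185250. Additional: $500 × 35% = $175; $38000 × 35% = $13300; $105000 × 35% = $36750. Combined base = $185250 + $50225 = $235475.
Voluntary surrender to law enforcement (−$20000 flat): $235475 − $20000 = $215475.
Defendant was on pretrial release at the time (+5%): $215475 × 1.05 = $226248.75.
Rounded to the nearest dollar: $226249.

$226249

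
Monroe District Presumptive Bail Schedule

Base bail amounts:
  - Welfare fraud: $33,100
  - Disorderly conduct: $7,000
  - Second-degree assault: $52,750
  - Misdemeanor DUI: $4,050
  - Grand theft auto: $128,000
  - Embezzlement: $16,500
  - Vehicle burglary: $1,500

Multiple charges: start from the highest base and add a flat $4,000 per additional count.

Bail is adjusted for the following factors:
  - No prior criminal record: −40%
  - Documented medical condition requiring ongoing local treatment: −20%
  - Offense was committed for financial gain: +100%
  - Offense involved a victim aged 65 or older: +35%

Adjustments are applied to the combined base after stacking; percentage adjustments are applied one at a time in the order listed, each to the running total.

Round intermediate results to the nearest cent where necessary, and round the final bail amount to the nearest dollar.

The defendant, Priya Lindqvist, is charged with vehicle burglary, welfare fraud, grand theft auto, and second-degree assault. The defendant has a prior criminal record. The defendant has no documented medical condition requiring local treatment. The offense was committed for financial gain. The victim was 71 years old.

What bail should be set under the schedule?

Base amounts from the schedule: vehicle burglary $1,500; welfare fraud $33,100; grand theft auto $128,000; second-degree assault $52,750.
Stacking rule: highest base plus $4,000 per additional charge. Highest is grand theft auto at $128,000; 3 additional charges → +$12,000. Combined base = $140,000.
Offense was committed for financial gain (+100%): $140,000 × 2 = $280,000.
Offense involved a victim aged 65 or older (+35%): $280,000 × 1.35 = $378,000.

$378,000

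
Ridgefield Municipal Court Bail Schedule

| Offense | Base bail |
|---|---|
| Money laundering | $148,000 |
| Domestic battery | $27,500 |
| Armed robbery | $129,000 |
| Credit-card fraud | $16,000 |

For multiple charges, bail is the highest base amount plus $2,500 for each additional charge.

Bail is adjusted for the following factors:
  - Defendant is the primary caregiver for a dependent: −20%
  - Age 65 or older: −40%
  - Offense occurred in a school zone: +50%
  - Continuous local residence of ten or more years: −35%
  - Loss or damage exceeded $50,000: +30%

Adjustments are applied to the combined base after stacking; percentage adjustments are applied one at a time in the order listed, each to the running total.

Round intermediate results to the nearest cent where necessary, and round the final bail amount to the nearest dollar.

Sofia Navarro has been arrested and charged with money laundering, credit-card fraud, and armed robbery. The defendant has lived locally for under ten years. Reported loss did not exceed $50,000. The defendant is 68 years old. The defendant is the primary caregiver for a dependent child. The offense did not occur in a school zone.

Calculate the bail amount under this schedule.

$73,440

Base amounts from the schedule: money laundering $148,000; credit-card fraud $16,000; armed robbery $129,000.
Stacking rule: highest base plus $2,500 per additional charge. Highest is money laundering at $148,000; 2 additional charges → +$5,000. Combined base = $153,000.
Defendant is the primary caregiver for a dependent (−20%): $153,000 × 0.8 = $122,400.
Age 65 or older (−40%): $122,400 × 0.6 = $73,440.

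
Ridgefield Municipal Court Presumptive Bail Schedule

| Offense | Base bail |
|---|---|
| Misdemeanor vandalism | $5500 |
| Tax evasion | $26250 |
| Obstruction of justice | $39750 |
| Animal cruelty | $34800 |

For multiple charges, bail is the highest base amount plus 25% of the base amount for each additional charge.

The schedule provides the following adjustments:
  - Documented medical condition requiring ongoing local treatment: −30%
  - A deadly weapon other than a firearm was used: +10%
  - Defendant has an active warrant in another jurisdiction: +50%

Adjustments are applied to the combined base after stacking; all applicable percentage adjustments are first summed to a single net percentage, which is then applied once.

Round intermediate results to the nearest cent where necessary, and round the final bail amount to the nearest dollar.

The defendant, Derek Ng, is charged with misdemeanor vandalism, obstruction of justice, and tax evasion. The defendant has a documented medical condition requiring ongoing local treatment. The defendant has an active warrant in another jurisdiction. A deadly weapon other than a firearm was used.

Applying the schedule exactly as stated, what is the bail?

Base amounts from the schedule: misdemeanor vandalism $5500; obstruction of justice $39750; tax evasion $26250.
Stacking rule: highest base plus 25% of each additional charge. Highest is obstruction of justice at $39750. Additional: $5500 × 25% = $1375; $26250 × 25% = $6562.50. Combined base = $39750 + $7937.50 = $47687.50.
Net percentage adjustment: −30% +10% +50% = +30%. $47687.50 × 1.3 = $61993.75.
Rounded to the nearest dollar: $61994.

$61994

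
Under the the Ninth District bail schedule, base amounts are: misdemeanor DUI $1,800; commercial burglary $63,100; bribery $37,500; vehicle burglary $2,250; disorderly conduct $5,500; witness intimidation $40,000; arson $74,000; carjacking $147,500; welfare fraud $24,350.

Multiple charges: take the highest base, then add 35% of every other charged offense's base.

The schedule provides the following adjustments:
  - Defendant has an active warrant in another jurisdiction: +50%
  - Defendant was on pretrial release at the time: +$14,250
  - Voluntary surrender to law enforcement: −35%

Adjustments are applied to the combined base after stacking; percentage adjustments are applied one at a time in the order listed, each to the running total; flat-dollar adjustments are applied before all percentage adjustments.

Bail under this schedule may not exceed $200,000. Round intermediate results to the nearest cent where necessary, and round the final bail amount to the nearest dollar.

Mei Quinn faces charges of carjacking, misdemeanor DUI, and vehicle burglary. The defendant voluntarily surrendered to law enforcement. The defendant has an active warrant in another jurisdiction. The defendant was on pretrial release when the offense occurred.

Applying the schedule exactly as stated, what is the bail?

$159,088

Base amounts from the schedule: carjacking $147,500; misdemeanor DUI $1,800; vehicle burglary $2,250.
Stacking rule: highest base plus 35% of each additional charge. Highest is carjacking at $147,500. Additional: $1,800 × 35% = $630; $2,250 × 35% = $787.50. Combined base = $147,500 + $1,417.50 = $148,917.50.
Defendant was on pretrial release at the time (+$14,250 flat): $148,917.50 + $14,250 = $163,167.50.
Defendant has an active warrant in another jurisdiction (+50%): $163,167.50 × 1.5 = $244,751.25.
Voluntary surrender to law enforcement (−35%): $244,751.25 × 0.65 = $159,088.31.
$159,088.31 is within the $200,000 maximum.
Rounded to the nearest dollar: $159,088.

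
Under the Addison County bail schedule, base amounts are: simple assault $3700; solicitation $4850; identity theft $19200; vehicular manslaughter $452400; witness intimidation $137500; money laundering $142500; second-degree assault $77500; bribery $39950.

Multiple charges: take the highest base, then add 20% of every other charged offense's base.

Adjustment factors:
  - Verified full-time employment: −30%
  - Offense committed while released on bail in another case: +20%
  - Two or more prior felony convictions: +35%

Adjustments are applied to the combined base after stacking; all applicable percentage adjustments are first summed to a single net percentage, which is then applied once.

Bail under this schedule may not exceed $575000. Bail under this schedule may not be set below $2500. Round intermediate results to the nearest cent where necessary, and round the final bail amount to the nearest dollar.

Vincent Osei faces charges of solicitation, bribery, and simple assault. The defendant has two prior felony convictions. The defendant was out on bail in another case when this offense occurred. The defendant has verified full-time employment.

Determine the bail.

Base amounts from the schedule: solicitation $4850; bribery $39950; simple assault $3700.
Stacking rule: highest base plus 20% of each additional charge. Highest is bribery at $39950. Additional: $4850 × 20% = $970; $3700 × 20% = $740. Combined base = $39950 + $1710 = $41660.
Net percentage adjustment: −30% +20% +35% = +25%. $41660 × 1.25 = $52075.
$52075 is within the $575000 maximum.
$52075 is at or above the $2500 minimum.

$52075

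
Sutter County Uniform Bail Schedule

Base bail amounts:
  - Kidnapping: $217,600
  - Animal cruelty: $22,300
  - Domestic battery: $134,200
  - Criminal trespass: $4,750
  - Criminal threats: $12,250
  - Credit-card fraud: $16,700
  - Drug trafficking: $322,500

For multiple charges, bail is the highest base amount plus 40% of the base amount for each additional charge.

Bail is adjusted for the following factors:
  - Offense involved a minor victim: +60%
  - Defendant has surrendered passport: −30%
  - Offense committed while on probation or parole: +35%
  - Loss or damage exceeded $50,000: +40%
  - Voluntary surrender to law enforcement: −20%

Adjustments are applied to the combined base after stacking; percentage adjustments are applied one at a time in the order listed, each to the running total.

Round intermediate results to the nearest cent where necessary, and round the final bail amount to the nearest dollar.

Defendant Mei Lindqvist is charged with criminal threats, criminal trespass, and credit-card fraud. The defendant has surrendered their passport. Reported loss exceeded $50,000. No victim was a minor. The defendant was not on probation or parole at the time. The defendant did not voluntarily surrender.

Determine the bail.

Base amounts from the schedule: criminal threats $12,250; criminal trespass $4,750; credit-card fraud $16,700.
Stacking rule: highest base plus 40% of each additional charge. Highest is credit-card fraud at $16,700. Additional: $12,250 × 40% = $4,900; $4,750 × 40% = $1,900. Combined base = $16,700 + $6,800 = $23,500.
Defendant has surrendered passport (−30%): $23,500 × 0.7 = $16,450.
Loss or damage exceeded $50,000 (+40%): $16,450 × 1.4 = $23,030.

$23,030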